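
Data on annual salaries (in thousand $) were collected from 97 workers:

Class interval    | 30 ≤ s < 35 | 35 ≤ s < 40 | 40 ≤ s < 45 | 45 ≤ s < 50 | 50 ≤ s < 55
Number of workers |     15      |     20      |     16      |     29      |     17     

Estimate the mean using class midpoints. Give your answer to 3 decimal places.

43.170

Midpoints: 32.5, 37.5, 42.5, 47.5, 52.5
Σfm = 15×32.5 + 20×37.5 + 16×42.5 + 29×47.5 + 17×52.5 = 4187.5
n = Σf = 97
Mean = 4187.5 / 97 = 43.1701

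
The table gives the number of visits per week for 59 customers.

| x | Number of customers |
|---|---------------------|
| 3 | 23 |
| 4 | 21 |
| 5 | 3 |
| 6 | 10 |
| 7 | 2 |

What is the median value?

4

Cumulative frequencies: 23, 44, 47, 57, 59
n = 59, so the median is the value in position (n+1)/2 = 30.
Position 30 falls at value 4.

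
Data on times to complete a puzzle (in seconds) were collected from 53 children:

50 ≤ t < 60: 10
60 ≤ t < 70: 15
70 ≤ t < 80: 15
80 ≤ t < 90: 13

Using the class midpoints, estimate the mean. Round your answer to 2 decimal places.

70.85

Midpoints: 55, 65, 75, 85
Σfm = 10×55 + 15×65 + 15×75 + 13×85 = 3755
n = Σf = 53
Mean = 3755 / 53 = 70.8491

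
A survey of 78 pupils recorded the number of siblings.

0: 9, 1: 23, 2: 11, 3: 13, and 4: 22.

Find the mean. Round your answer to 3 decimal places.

2.205

Values: 0, 1, 2, 3, 4
Σfx = 9×0 + 23×1 + 11×2 + 13×3 + 22×4 = 172
n = Σf = 78
Mean = 172 / 78 = 2.2051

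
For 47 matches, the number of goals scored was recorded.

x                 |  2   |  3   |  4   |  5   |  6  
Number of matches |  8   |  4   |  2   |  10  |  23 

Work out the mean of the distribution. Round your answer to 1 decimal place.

Values: 2, 3, 4, 5, 6
Σfx = 8×2 + 4×3 + 2×4 + 10×5 + 23×6 = 224
n = Σf = 47
Mean = 224 / 47 = 4.7660

4.8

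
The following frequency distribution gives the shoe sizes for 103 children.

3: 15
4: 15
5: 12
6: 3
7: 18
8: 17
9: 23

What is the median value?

Cumulative frequencies: 15, 30, 42, 45, 63, 80, 103
n = 103, so the median is the value in position (n+1)/2 = 52.
Position 52 falls at value 7.

7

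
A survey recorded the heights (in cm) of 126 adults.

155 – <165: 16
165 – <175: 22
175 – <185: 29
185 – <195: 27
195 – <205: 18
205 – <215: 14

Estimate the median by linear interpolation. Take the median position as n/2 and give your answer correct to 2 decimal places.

183.62

Cumulative frequencies: 16, 38, 67, 94, 112, 126
n = 126; position = n/2 = 63.
This falls in the class 175 – <185: L = 175, F = 38, f = 29, h = 10.
Median ≈ 175 + ((63 − 38) / 29) × 10 = 183.6207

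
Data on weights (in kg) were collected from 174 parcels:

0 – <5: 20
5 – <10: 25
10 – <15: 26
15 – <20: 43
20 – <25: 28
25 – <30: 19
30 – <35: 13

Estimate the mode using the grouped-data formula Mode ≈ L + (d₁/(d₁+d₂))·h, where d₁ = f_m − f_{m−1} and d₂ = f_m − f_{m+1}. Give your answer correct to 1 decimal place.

17.7

Modal class: 15 – <20 (highest frequency 43).
d₁ = 43 − 26 = 17, d₂ = 43 − 28 = 15
Mode ≈ 15 + (17/(17+15)) × 5 = 15 + 2.6562 = 17.6562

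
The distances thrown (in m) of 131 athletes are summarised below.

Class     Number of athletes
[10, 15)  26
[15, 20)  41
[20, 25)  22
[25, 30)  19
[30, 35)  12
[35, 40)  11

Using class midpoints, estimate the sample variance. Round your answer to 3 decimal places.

Midpoints: 12.5, 17.5, 22.5, 27.5, 32.5, 37.5
n = 131, Σfm = 2862.5, mean = 21.8511
Σfm² = 70268.75
Σf(m − x̄)² = Σfm² − (Σfm)²/n = 70268.75 − 2862.5²/131 = 7719.8473
Sample variance = 7719.8473 / 130 = 59.3834

59.383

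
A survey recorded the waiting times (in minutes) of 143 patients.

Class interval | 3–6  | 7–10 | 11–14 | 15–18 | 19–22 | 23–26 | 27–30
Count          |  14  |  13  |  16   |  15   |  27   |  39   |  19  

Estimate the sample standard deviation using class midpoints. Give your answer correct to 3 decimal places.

7.547

Midpoints: 4.5, 8.5, 12.5, 16.5, 20.5, 24.5, 28.5
n = 143, Σfm = 2671.5, mean = 18.6818
Σfm² = 57995.75
Σf(m − x̄)² = Σfm² − (Σfm)²/n = 57995.75 − 2671.5²/143 = 8087.2727
Sample variance = 8087.2727 / 142 = 56.9526
Standard deviation = √56.9526 = 7.5467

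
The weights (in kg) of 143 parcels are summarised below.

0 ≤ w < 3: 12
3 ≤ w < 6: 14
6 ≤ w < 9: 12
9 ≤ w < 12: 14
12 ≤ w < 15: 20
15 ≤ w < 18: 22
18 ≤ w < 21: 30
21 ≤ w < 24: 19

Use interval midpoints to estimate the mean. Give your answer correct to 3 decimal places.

13.731

Midpoints: 1.5, 4.5, 7.5, 10.5, 13.5, 16.5, 19.5, 22.5
Σfm = 12×1.5 + 14×4.5 + 12×7.5 + 14×10.5 + 20×13.5 + 22×16.5 + 30×19.5 + 19×22.5 = 1963.5
n = Σf = 143
Mean = 1963.5 / 143 = 13.7308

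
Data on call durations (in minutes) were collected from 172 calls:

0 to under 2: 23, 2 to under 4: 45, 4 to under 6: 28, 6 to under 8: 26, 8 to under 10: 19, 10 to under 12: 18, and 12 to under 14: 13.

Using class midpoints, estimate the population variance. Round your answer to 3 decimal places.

13.319

Midpoints: 1, 3, 5, 7, 9, 11, 13
n = 172, Σfm = 1018, mean = 5.9186
Σfm² = 8316
Σf(m − x̄)² = Σfm² − (Σfm)²/n = 8316 − 1018²/172 = 2290.8605
Population variance = 2290.8605 / 172 = 13.3190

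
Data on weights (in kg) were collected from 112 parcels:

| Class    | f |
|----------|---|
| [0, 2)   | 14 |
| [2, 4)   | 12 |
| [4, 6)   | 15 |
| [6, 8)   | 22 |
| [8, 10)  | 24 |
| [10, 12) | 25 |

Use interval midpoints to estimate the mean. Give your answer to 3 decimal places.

6.875

Midpoints: 1, 3, 5, 7, 9, 11
Σfm = 14×1 + 12×3 + 15×5 + 22×7 + 24×9 + 25×11 = 770
n = Σf = 112
Mean = 770 / 112 = 6.8750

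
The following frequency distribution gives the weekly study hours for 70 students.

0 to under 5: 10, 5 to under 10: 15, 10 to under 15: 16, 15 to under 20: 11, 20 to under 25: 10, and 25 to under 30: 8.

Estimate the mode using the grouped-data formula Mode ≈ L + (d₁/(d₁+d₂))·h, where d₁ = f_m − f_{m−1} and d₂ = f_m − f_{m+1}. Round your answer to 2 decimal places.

Modal class: 10 to under 15 (highest frequency 16).
d₁ = 16 − 15 = 1, d₂ = 16 − 11 = 5
Mode ≈ 10 + (1/(1+5)) × 5 = 10 + 0.8333 = 10.8333

10.83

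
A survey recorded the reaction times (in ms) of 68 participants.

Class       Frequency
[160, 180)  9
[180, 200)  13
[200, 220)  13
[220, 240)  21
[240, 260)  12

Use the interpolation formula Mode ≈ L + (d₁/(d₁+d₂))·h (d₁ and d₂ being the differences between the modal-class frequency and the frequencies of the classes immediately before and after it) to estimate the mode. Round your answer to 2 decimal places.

229.41

Modal class: [220, 240) (highest frequency 21).
d₁ = 21 − 13 = 8, d₂ = 21 − 12 = 9
Mode ≈ 220 + (8/(8+9)) × 20 = 220 + 9.4118 = 229.4118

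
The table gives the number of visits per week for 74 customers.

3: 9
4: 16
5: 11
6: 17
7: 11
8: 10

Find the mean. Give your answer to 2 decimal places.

5.47

Values: 3, 4, 5, 6, 7, 8
Σfx = 9×3 + 16×4 + 11×5 + 17×6 + 11×7 + 10×8 = 405
n = Σf = 74
Mean = 405 / 74 = 5.4730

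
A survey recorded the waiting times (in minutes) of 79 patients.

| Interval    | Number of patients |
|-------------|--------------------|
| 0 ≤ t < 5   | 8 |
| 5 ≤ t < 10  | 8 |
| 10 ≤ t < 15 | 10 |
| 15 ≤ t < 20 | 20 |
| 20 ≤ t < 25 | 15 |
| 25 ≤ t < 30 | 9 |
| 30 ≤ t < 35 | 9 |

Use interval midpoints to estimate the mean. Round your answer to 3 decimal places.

18.133

Midpoints: 2.5, 7.5, 12.5, 17.5, 22.5, 27.5, 32.5
Σfm = 8×2.5 + 8×7.5 + 10×12.5 + 20×17.5 + 15×22.5 + 9×27.5 + 9×32.5 = 1432.5
n = Σf = 79
Mean = 1432.5 / 79 = 18.1329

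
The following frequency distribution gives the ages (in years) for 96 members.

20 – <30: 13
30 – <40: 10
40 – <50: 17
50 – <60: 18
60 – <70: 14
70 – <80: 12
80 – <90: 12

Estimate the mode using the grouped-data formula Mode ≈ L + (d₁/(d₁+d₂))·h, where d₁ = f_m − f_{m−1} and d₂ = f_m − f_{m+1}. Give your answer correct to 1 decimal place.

Modal class: 50 – <60 (highest frequency 18).
d₁ = 18 − 17 = 1, d₂ = 18 − 14 = 4
Mode ≈ 50 + (1/(1+4)) × 10 = 50 + 2.0000 = 52.0000

52.0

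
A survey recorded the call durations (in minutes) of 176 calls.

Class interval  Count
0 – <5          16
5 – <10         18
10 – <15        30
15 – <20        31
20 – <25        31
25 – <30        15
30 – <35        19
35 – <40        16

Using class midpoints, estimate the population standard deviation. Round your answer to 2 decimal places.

Midpoints: 2.5, 7.5, 12.5, 17.5, 22.5, 27.5, 32.5, 37.5
n = 176, Σfm = 3420, mean = 19.4318
Σfm² = 84900
Σf(m − x̄)² = Σfm² − (Σfm)²/n = 84900 − 3420²/176 = 18443.1818
Population variance = 18443.1818 / 176 = 104.7908
Standard deviation = √104.7908 = 10.2367

10.24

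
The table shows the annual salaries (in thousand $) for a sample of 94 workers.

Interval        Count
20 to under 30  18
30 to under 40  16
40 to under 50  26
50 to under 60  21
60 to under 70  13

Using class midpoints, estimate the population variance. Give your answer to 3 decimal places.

Midpoints: 25, 35, 45, 55, 65
n = 94, Σfm = 4180, mean = 44.4681
Σfm² = 201950
Σf(m − x̄)² = Σfm² − (Σfm)²/n = 201950 − 4180²/94 = 16073.4043
Population variance = 16073.4043 / 94 = 170.9937

170.994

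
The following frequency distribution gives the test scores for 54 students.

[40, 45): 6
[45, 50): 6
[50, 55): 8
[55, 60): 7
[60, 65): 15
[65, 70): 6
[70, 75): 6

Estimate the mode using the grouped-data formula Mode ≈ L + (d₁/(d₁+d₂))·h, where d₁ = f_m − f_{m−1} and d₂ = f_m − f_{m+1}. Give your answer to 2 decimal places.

Modal class: [60, 65) (highest frequency 15).
d₁ = 15 − 7 = 8, d₂ = 15 − 6 = 9
Mode ≈ 60 + (8/(8+9)) × 5 = 60 + 2.3529 = 62.3529

62.35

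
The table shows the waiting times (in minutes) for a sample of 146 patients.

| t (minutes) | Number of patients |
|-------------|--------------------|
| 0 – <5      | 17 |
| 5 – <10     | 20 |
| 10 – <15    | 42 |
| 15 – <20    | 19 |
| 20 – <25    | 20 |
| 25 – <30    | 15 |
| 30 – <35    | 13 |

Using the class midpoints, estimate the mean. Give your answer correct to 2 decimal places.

Midpoints: 2.5, 7.5, 12.5, 17.5, 22.5, 27.5, 32.5
Σfm = 17×2.5 + 20×7.5 + 42×12.5 + 19×17.5 + 20×22.5 + 15×27.5 + 13×32.5 = 2335
n = Σf = 146
Mean = 2335 / 146 = 15.9932

15.99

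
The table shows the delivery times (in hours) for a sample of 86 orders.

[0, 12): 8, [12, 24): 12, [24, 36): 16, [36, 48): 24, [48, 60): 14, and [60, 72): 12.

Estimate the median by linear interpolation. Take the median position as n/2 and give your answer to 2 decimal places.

Cumulative frequencies: 8, 20, 36, 60, 74, 86
n = 86; position = n/2 = 43.
This falls in the class [36, 48): L = 36, F = 36, f = 24, h = 12.
Median ≈ 36 + ((43 − 36) / 24) × 12 = 39.5000

39.50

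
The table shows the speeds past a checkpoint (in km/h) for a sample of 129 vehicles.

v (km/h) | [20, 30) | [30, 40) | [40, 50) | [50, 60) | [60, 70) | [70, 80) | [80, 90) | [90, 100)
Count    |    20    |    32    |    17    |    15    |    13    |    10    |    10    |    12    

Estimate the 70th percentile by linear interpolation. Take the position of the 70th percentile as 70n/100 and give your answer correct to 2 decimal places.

Cumulative frequencies: 20, 52, 69, 84, 97, 107, 117, 129
n = 129; position = 70n/100 = 90.3.
This falls in the class [60, 70): L = 60, F = 84, f = 13, h = 10.
70th percentile ≈ 60 + ((90.3 − 84) / 13) × 10 = 64.8462

64.85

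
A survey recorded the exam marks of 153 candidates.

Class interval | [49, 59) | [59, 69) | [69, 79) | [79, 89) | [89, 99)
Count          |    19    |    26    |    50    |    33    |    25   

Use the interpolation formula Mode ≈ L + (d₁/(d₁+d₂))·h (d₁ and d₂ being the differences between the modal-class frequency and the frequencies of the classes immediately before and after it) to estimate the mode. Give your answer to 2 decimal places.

74.85

Modal class: [69, 79) (highest frequency 50).
d₁ = 50 − 26 = 24, d₂ = 50 − 33 = 17
Mode ≈ 69 + (24/(24+17)) × 10 = 69 + 5.8537 = 74.8537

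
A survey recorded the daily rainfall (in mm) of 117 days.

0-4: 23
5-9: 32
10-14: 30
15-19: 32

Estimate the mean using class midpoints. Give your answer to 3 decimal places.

Midpoints: 2, 7, 12, 17
Σfm = 23×2 + 32×7 + 30×12 + 32×17 = 1174
n = Σf = 117
Mean = 1174 / 117 = 10.0342

10.034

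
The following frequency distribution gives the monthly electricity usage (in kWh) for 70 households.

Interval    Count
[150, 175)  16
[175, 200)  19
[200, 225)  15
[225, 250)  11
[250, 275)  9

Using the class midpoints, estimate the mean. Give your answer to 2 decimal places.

Midpoints: 162.5, 187.5, 212.5, 237.5, 262.5
Σfm = 16×162.5 + 19×187.5 + 15×212.5 + 11×237.5 + 9×262.5 = 14325
n = Σf = 70
Mean = 14325 / 70 = 204.6429

204.64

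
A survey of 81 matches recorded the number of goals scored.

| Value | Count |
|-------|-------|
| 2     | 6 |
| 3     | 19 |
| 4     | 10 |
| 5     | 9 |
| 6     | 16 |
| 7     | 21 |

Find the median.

Cumulative frequencies: 6, 25, 35, 44, 60, 81
n = 81, so the median is the value in position (n+1)/2 = 41.
Position 41 falls at value 5.

5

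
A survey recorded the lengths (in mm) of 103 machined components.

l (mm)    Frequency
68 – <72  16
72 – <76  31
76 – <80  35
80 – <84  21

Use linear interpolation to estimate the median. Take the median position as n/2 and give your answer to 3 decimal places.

Cumulative frequencies: 16, 47, 82, 103
n = 103; position = n/2 = 51.5.
This falls in the class 76 – <80: L = 76, F = 47, f = 35, h = 4.
Median ≈ 76 + ((51.5 − 47) / 35) × 4 = 76.5143

76.514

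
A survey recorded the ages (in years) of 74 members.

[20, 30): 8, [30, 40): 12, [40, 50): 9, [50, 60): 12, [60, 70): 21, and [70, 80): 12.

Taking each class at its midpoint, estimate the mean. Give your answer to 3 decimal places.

Midpoints: 25, 35, 45, 55, 65, 75
Σfm = 8×25 + 12×35 + 9×45 + 12×55 + 21×65 + 12×75 = 3950
n = Σf = 74
Mean = 3950 / 74 = 53.3784

53.378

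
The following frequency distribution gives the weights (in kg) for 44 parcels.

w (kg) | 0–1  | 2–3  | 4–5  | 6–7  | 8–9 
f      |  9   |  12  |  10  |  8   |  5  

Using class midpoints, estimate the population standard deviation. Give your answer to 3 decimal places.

Midpoints: 0.5, 2.5, 4.5, 6.5, 8.5
n = 44, Σfm = 174, mean = 3.9545
Σfm² = 979
Σf(m − x̄)² = Σfm² − (Σfm)²/n = 979 − 174²/44 = 290.9091
Population variance = 290.9091 / 44 = 6.6116
Standard deviation = √6.6116 = 2.5713

2.571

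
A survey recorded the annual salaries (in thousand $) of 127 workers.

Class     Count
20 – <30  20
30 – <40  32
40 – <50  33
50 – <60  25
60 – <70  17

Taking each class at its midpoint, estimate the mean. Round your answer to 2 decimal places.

43.98

Midpoints: 25, 35, 45, 55, 65
Σfm = 20×25 + 32×35 + 33×45 + 25×55 + 17×65 = 5585
n = Σf = 127
Mean = 5585 / 127 = 43.9764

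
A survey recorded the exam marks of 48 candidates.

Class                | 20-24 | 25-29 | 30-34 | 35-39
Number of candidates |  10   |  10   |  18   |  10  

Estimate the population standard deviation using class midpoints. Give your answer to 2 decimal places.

5.19

Midpoints: 22, 27, 32, 37
n = 48, Σfm = 1436, mean = 29.9167
Σfm² = 44252
Σf(m − x̄)² = Σfm² − (Σfm)²/n = 44252 − 1436²/48 = 1291.6667
Population variance = 1291.6667 / 48 = 26.9097
Standard deviation = √26.9097 = 5.1875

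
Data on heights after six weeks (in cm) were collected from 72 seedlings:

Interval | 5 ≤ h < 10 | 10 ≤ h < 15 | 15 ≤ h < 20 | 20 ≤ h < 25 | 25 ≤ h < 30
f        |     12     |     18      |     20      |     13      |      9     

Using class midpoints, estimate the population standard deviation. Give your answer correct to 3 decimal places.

6.273

Midpoints: 7.5, 12.5, 17.5, 22.5, 27.5
n = 72, Σfm = 1205, mean = 16.7361
Σfm² = 23000
Σf(m − x̄)² = Σfm² − (Σfm)²/n = 23000 − 1205²/72 = 2832.9861
Population variance = 2832.9861 / 72 = 39.3470
Standard deviation = √39.3470 = 6.2727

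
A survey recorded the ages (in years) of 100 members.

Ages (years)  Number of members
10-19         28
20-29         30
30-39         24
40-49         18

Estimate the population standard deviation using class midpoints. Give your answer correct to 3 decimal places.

10.666

Midpoints: 14.5, 24.5, 34.5, 44.5
n = 100, Σfm = 2770, mean = 27.7000
Σfm² = 88105
Σf(m − x̄)² = Σfm² − (Σfm)²/n = 88105 − 2770²/100 = 11376.0000
Population variance = 11376.0000 / 100 = 113.7600
Standard deviation = √113.7600 = 10.6658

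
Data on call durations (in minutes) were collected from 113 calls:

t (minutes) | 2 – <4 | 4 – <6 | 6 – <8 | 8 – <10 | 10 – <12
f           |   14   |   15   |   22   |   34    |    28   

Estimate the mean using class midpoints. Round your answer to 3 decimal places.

Midpoints: 3, 5, 7, 9, 11
Σfm = 14×3 + 15×5 + 22×7 + 34×9 + 28×11 = 885
n = Σf = 113
Mean = 885 / 113 = 7.8319

7.832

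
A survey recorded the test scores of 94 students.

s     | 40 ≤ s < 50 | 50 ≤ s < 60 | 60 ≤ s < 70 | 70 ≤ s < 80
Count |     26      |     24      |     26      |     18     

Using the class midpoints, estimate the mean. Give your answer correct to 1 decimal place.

58.8

Midpoints: 45, 55, 65, 75
Σfm = 26×45 + 24×55 + 26×65 + 18×75 = 5530
n = Σf = 94
Mean = 5530 / 94 = 58.8298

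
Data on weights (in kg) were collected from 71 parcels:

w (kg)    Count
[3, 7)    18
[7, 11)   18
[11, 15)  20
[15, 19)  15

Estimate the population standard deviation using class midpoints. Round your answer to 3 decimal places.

4.340

Midpoints: 5, 9, 13, 17
n = 71, Σfm = 767, mean = 10.8028
Σfm² = 9623
Σf(m − x̄)² = Σfm² − (Σfm)²/n = 9623 − 767²/71 = 1337.2394
Population variance = 1337.2394 / 71 = 18.8344
Standard deviation = √18.8344 = 4.3399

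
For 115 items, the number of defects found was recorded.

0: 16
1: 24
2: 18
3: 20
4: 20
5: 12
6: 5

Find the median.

2

Cumulative frequencies: 16, 40, 58, 78, 98, 110, 115
n = 115, so the median is the value in position (n+1)/2 = 58.
Position 58 falls at value 2.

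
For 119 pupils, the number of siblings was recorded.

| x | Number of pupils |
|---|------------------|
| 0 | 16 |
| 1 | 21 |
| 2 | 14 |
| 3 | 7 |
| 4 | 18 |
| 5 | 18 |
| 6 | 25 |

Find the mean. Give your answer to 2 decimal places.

Values: 0, 1, 2, 3, 4, 5, 6
Σfx = 16×0 + 21×1 + 14×2 + 7×3 + 18×4 + 18×5 + 25×6 = 382
n = Σf = 119
Mean = 382 / 119 = 3.2101

3.21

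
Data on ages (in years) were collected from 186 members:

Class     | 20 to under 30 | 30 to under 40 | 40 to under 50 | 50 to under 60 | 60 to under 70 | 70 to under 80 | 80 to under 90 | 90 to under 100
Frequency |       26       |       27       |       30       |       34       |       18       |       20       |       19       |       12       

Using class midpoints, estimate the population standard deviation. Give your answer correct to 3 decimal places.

Midpoints: 25, 35, 45, 55, 65, 75, 85, 95
n = 186, Σfm = 10240, mean = 55.0538
Σfm² = 647050
Σf(m − x̄)² = Σfm² − (Σfm)²/n = 647050 − 10240²/186 = 83299.4624
Population variance = 83299.4624 / 186 = 447.8466
Standard deviation = √447.8466 = 21.1624

21.162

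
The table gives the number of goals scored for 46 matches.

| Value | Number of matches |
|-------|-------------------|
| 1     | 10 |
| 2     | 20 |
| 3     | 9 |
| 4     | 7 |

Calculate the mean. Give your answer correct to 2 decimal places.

2.28

Values: 1, 2, 3, 4
Σfx = 10×1 + 20×2 + 9×3 + 7×4 = 105
n = Σf = 46
Mean = 105 / 46 = 2.2826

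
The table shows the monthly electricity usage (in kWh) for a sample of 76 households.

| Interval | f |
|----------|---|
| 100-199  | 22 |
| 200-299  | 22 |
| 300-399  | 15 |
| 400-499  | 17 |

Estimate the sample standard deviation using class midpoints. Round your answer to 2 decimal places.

112.79

Midpoints: 149.5, 249.5, 349.5, 449.5
n = 76, Σfm = 21662, mean = 285.0263
Σfm² = 7128319
Σf(m − x̄)² = Σfm² − (Σfm)²/n = 7128319 − 21662²/76 = 954078.9474
Sample variance = 954078.9474 / 75 = 12721.0526
Standard deviation = √12721.0526 = 112.7876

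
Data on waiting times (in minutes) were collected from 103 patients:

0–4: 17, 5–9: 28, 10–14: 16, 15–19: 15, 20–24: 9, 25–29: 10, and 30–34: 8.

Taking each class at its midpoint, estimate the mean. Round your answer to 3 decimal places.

Midpoints: 2, 7, 12, 17, 22, 27, 32
Σfm = 17×2 + 28×7 + 16×12 + 15×17 + 9×22 + 10×27 + 8×32 = 1401
n = Σf = 103
Mean = 1401 / 103 = 13.6019

13.602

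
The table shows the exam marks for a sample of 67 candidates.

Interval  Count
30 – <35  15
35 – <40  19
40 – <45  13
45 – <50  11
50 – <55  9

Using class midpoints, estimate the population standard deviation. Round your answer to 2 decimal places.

Midpoints: 32.5, 37.5, 42.5, 47.5, 52.5
n = 67, Σfm = 2747.5, mean = 41.0075
Σfm² = 115668.75
Σf(m − x̄)² = Σfm² − (Σfm)²/n = 115668.75 − 2747.5²/67 = 3000.7463
Population variance = 3000.7463 / 67 = 44.7873
Standard deviation = √44.7873 = 6.6923

6.69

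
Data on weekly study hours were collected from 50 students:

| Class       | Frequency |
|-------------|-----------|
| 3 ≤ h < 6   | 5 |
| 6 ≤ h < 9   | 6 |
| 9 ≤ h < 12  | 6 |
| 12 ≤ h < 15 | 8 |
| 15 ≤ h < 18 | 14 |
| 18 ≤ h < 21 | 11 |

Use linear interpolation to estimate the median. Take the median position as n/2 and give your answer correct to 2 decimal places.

15.00

Cumulative frequencies: 5, 11, 17, 25, 39, 50
n = 50; position = n/2 = 25.
This falls in the class 12 ≤ h < 15: L = 12, F = 17, f = 8, h = 3.
Median ≈ 12 + ((25 − 17) / 8) × 3 = 15.0000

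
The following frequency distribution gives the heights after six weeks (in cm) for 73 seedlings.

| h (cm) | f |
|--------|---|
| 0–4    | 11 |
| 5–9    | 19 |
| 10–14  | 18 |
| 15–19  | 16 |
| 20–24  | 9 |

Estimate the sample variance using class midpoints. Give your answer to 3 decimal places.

39.697

Midpoints: 2, 7, 12, 17, 22
n = 73, Σfm = 841, mean = 11.5205
Σfm² = 12547
Σf(m − x̄)² = Σfm² − (Σfm)²/n = 12547 − 841²/73 = 2858.2192
Sample variance = 2858.2192 / 72 = 39.6975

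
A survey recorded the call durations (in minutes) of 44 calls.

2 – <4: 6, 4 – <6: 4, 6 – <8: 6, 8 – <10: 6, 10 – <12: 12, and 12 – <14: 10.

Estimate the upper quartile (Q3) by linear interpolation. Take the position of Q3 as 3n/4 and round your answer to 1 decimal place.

11.8

Cumulative frequencies: 6, 10, 16, 22, 34, 44
n = 44; position = 3n/4 = 33.
This falls in the class 10 – <12: L = 10, F = 22, f = 12, h = 2.
Upper quartile ≈ 10 + ((33 − 22) / 12) × 2 = 11.8333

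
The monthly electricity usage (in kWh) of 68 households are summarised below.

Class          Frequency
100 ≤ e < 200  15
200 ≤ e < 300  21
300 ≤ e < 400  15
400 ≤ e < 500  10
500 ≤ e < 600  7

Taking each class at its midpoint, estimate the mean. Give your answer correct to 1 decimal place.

310.3

Midpoints: 150, 250, 350, 450, 550
Σfm = 15×150 + 21×250 + 15×350 + 10×450 + 7×550 = 21100
n = Σf = 68
Mean = 21100 / 68 = 310.2941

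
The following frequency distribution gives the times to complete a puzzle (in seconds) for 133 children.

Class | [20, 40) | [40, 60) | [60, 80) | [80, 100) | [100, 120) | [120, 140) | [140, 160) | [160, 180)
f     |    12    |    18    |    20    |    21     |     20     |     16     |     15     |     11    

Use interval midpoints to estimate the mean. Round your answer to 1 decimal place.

Midpoints: 30, 50, 70, 90, 110, 130, 150, 170
Σfm = 12×30 + 18×50 + 20×70 + 21×90 + 20×110 + 16×130 + 15×150 + 11×170 = 12950
n = Σf = 133
Mean = 12950 / 133 = 97.3684

97.4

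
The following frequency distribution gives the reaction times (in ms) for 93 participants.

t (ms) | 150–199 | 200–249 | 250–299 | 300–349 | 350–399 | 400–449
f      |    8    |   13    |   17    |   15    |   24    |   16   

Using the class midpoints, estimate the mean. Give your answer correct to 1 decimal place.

Midpoints: 174.5, 224.5, 274.5, 324.5, 374.5, 424.5
Σfm = 8×174.5 + 13×224.5 + 17×274.5 + 15×324.5 + 24×374.5 + 16×424.5 = 29628.5
n = Σf = 93
Mean = 29628.5 / 93 = 318.5860

318.6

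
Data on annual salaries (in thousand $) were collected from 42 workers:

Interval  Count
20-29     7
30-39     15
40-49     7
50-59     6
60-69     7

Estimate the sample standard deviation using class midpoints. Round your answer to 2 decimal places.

Midpoints: 24.5, 34.5, 44.5, 54.5, 64.5
n = 42, Σfm = 1779, mean = 42.3571
Σfm² = 82860.5
Σf(m − x̄)² = Σfm² − (Σfm)²/n = 82860.5 − 1779²/42 = 7507.1429
Sample variance = 7507.1429 / 41 = 183.1010
Standard deviation = √183.1010 = 13.5315

13.53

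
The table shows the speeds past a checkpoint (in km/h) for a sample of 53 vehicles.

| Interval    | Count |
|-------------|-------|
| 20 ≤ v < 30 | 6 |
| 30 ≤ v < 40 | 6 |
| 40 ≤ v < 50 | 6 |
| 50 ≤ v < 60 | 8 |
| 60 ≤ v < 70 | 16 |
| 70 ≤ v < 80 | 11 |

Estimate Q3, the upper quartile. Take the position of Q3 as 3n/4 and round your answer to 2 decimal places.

Cumulative frequencies: 6, 12, 18, 26, 42, 53
n = 53; position = 3n/4 = 39.75.
This falls in the class 60 ≤ v < 70: L = 60, F = 26, f = 16, h = 10.
Upper quartile ≈ 60 + ((39.75 − 26) / 16) × 10 = 68.5938

68.59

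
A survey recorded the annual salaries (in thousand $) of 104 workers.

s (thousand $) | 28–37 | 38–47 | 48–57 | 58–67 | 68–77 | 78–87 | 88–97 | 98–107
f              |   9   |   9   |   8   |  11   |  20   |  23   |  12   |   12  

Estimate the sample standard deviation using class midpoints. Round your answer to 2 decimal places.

20.82

Midpoints: 32.5, 42.5, 52.5, 62.5, 72.5, 82.5, 92.5, 102.5
n = 104, Σfm = 7470, mean = 71.8269
Σfm² = 581200
Σf(m − x̄)² = Σfm² − (Σfm)²/n = 581200 − 7470²/104 = 44652.8846
Sample variance = 44652.8846 / 103 = 433.5232
Standard deviation = √433.5232 = 20.8212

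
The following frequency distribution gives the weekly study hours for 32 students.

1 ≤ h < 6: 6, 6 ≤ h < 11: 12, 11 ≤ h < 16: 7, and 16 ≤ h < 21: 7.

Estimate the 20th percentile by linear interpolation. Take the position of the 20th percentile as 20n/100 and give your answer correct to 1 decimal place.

Cumulative frequencies: 6, 18, 25, 32
n = 32; position = 20n/100 = 6.4.
This falls in the class 6 ≤ h < 11: L = 6, F = 6, f = 12, h = 5.
20th percentile ≈ 6 + ((6.4 − 6) / 12) × 5 = 6.1667

6.2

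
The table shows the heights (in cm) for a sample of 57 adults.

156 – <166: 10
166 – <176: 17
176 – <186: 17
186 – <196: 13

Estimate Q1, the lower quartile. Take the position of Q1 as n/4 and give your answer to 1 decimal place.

168.5

Cumulative frequencies: 10, 27, 44, 57
n = 57; position = n/4 = 14.25.
This falls in the class 166 – <176: L = 166, F = 10, f = 17, h = 10.
Lower quartile ≈ 166 + ((14.25 − 10) / 17) × 10 = 168.5000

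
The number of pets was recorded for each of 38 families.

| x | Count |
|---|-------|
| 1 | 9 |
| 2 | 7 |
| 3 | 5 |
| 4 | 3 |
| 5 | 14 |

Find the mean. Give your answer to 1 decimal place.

Values: 1, 2, 3, 4, 5
Σfx = 9×1 + 7×2 + 5×3 + 3×4 + 14×5 = 120
n = Σf = 38
Mean = 120 / 38 = 3.1579

3.2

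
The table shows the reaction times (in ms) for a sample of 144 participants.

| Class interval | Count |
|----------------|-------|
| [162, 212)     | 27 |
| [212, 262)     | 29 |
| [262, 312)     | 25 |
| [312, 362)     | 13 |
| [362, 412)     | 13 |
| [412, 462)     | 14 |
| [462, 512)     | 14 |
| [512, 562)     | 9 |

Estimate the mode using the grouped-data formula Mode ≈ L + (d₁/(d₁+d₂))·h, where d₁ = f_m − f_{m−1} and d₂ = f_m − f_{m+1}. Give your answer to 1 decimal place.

Modal class: [212, 262) (highest frequency 29).
d₁ = 29 − 27 = 2, d₂ = 29 − 25 = 4
Mode ≈ 212 + (2/(2+4)) × 50 = 212 + 16.6667 = 228.6667

228.7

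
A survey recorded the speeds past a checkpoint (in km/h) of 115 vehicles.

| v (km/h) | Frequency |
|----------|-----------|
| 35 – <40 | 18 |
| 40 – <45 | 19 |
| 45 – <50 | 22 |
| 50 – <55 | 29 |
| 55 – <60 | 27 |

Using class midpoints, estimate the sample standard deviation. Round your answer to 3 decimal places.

6.965

Midpoints: 37.5, 42.5, 47.5, 52.5, 57.5
n = 115, Σfm = 5602.5, mean = 48.7174
Σfm² = 278468.75
Σf(m − x̄)² = Σfm² − (Σfm)²/n = 278468.75 − 5602.5²/115 = 5529.5652
Sample variance = 5529.5652 / 114 = 48.5050
Standard deviation = √48.5050 = 6.9646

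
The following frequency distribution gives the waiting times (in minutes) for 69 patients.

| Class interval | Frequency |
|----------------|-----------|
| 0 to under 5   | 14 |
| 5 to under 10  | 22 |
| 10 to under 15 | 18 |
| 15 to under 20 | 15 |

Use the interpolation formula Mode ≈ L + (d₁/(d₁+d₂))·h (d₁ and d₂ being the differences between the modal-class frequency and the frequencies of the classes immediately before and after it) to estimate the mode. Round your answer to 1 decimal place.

8.3

Modal class: 5 to under 10 (highest frequency 22).
d₁ = 22 − 14 = 8, d₂ = 22 − 18 = 4
Mode ≈ 5 + (8/(8+4)) × 5 = 5 + 3.3333 = 8.3333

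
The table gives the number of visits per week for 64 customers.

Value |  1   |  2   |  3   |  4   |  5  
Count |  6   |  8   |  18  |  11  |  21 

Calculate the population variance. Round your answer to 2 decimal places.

1.72

Values: 1, 2, 3, 4, 5
n = 64, Σfx = 225, mean = 3.5156
Σfx² = 901
Σf(x − x̄)² = Σfx² − (Σfx)²/n = 901 − 225²/64 = 109.9844
Population variance = 109.9844 / 64 = 1.7185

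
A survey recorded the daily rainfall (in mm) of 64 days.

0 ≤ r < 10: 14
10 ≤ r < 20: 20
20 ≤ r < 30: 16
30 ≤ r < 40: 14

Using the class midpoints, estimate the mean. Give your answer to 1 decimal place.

Midpoints: 5, 15, 25, 35
Σfm = 14×5 + 20×15 + 16×25 + 14×35 = 1260
n = Σf = 64
Mean = 1260 / 64 = 19.6875

19.7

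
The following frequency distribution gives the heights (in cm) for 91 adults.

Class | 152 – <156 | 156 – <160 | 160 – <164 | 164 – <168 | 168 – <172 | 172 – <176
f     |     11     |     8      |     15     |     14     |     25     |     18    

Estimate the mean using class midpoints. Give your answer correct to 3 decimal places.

Midpoints: 154, 158, 162, 166, 170, 174
Σfm = 11×154 + 8×158 + 15×162 + 14×166 + 25×170 + 18×174 = 15094
n = Σf = 91
Mean = 15094 / 91 = 165.8681

165.868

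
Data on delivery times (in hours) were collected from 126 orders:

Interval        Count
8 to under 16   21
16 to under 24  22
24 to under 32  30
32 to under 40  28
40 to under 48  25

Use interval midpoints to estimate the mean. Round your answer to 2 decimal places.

28.89

Midpoints: 12, 20, 28, 36, 44
Σfm = 21×12 + 22×20 + 30×28 + 28×36 + 25×44 = 3640
n = Σf = 126
Mean = 3640 / 126 = 28.8889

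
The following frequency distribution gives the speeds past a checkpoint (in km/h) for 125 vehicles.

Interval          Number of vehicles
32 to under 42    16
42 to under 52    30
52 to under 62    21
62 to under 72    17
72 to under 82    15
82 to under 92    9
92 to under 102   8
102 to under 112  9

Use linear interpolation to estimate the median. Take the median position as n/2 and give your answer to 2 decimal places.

59.86

Cumulative frequencies: 16, 46, 67, 84, 99, 108, 116, 125
n = 125; position = n/2 = 62.5.
This falls in the class 52 to under 62: L = 52, F = 46, f = 21, h = 10.
Median ≈ 52 + ((62.5 − 46) / 21) × 10 = 59.8571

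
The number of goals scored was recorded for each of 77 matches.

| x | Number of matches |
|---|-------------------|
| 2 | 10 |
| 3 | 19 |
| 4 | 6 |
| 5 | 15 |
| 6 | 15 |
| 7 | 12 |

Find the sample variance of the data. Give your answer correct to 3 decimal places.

Values: 2, 3, 4, 5, 6, 7
n = 77, Σfx = 350, mean = 4.5455
Σfx² = 1810
Σf(x − x̄)² = Σfx² − (Σfx)²/n = 1810 − 350²/77 = 219.0909
Sample variance = 219.0909 / 76 = 2.8828

2.883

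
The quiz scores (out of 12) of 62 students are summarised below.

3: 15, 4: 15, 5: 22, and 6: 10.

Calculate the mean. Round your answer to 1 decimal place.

Values: 3, 4, 5, 6
Σfx = 15×3 + 15×4 + 22×5 + 10×6 = 275
n = Σf = 62
Mean = 275 / 62 = 4.4355

4.4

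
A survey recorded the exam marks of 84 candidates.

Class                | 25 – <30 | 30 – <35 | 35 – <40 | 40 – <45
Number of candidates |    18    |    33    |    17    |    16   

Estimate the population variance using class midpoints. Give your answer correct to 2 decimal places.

Midpoints: 27.5, 32.5, 37.5, 42.5
n = 84, Σfm = 2885, mean = 34.3452
Σfm² = 101275
Σf(m − x̄)² = Σfm² − (Σfm)²/n = 101275 − 2885²/84 = 2188.9881
Population variance = 2188.9881 / 84 = 26.0594

26.06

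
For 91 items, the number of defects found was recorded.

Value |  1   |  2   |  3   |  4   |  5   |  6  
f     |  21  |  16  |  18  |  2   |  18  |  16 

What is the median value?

Cumulative frequencies: 21, 37, 55, 57, 75, 91
n = 91, so the median is the value in position (n+1)/2 = 46.
Position 46 falls at value 3.

3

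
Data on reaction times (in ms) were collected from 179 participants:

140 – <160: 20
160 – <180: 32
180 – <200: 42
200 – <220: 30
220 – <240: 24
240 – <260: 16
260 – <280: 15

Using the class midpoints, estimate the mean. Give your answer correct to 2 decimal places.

202.74

Midpoints: 150, 170, 190, 210, 230, 250, 270
Σfm = 20×150 + 32×170 + 42×190 + 30×210 + 24×230 + 16×250 + 15×270 = 36290
n = Σf = 179
Mean = 36290 / 179 = 202.7374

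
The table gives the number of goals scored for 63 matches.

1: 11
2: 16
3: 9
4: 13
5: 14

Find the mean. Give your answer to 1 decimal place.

Values: 1, 2, 3, 4, 5
Σfx = 11×1 + 16×2 + 9×3 + 13×4 + 14×5 = 192
n = Σf = 63
Mean = 192 / 63 = 3.0476

3.0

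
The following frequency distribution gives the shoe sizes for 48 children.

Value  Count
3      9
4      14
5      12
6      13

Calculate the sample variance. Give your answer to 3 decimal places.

Values: 3, 4, 5, 6
n = 48, Σfx = 221, mean = 4.6042
Σfx² = 1073
Σf(x − x̄)² = Σfx² − (Σfx)²/n = 1073 − 221²/48 = 55.4792
Sample variance = 55.4792 / 47 = 1.1804

1.180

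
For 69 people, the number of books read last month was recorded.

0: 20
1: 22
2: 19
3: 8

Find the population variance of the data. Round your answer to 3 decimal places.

Values: 0, 1, 2, 3
n = 69, Σfx = 84, mean = 1.2174
Σfx² = 170
Σf(x − x̄)² = Σfx² − (Σfx)²/n = 170 − 84²/69 = 67.7391
Population variance = 67.7391 / 69 = 0.9817

0.982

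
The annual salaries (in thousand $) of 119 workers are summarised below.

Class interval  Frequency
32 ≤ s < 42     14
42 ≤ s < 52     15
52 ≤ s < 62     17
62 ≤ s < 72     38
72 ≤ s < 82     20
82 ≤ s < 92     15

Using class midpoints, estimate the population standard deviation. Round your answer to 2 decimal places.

15.07

Midpoints: 37, 47, 57, 67, 77, 87
n = 119, Σfm = 7583, mean = 63.7227
Σfm² = 510231
Σf(m − x̄)² = Σfm² − (Σfm)²/n = 510231 − 7583²/119 = 27021.8487
Population variance = 27021.8487 / 119 = 227.0744
Standard deviation = √227.0744 = 15.0690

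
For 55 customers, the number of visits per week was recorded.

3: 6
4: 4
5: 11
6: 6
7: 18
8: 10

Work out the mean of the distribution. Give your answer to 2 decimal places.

6.02

Values: 3, 4, 5, 6, 7, 8
Σfx = 6×3 + 4×4 + 11×5 + 6×6 + 18×7 + 10×8 = 331
n = Σf = 55
Mean = 331 / 55 = 6.0182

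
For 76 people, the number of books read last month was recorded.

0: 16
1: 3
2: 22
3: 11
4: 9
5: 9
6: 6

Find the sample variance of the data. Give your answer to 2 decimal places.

3.52

Values: 0, 1, 2, 3, 4, 5, 6
n = 76, Σfx = 197, mean = 2.5921
Σfx² = 775
Σf(x − x̄)² = Σfx² − (Σfx)²/n = 775 − 197²/76 = 264.3553
Sample variance = 264.3553 / 75 = 3.5247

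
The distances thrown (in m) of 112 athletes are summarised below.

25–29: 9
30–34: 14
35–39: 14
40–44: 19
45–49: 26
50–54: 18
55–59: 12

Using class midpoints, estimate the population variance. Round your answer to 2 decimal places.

78.01

Midpoints: 27, 32, 37, 42, 47, 52, 57
n = 112, Σfm = 4849, mean = 43.2946
Σfm² = 218673
Σf(m − x̄)² = Σfm² − (Σfm)²/n = 218673 − 4849²/112 = 8737.2768
Population variance = 8737.2768 / 112 = 78.0114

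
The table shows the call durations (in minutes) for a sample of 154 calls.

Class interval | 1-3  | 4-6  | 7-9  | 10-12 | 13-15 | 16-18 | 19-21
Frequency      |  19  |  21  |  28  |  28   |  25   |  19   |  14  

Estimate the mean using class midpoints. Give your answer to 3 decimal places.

Midpoints: 2, 5, 8, 11, 14, 17, 20
Σfm = 19×2 + 21×5 + 28×8 + 28×11 + 25×14 + 19×17 + 14×20 = 1628
n = Σf = 154
Mean = 1628 / 154 = 10.5714

10.571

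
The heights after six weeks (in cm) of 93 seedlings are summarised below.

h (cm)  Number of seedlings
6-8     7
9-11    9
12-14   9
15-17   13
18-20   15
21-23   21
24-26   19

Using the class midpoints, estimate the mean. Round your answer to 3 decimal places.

Midpoints: 7, 10, 13, 16, 19, 22, 25
Σfm = 7×7 + 9×10 + 9×13 + 13×16 + 15×19 + 21×22 + 19×25 = 1686
n = Σf = 93
Mean = 1686 / 93 = 18.1290

18.129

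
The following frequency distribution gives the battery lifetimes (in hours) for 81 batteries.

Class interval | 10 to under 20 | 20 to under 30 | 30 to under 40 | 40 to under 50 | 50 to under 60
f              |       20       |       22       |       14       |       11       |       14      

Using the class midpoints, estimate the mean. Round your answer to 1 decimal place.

32.2

Midpoints: 15, 25, 35, 45, 55
Σfm = 20×15 + 22×25 + 14×35 + 11×45 + 14×55 = 2605
n = Σf = 81
Mean = 2605 / 81 = 32.1605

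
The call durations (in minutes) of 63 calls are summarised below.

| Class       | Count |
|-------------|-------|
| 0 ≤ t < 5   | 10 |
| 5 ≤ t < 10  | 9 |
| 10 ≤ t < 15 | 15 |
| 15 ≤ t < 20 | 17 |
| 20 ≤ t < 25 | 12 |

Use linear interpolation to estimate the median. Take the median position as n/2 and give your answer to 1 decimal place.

14.2

Cumulative frequencies: 10, 19, 34, 51, 63
n = 63; position = n/2 = 31.5.
This falls in the class 10 ≤ t < 15: L = 10, F = 19, f = 15, h = 5.
Median ≈ 10 + ((31.5 − 19) / 15) × 5 = 14.1667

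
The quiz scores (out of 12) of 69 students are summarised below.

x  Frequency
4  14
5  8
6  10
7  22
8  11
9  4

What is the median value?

7

Cumulative frequencies: 14, 22, 32, 54, 65, 69
n = 69, so the median is the value in position (n+1)/2 = 35.
Position 35 falls at value 7.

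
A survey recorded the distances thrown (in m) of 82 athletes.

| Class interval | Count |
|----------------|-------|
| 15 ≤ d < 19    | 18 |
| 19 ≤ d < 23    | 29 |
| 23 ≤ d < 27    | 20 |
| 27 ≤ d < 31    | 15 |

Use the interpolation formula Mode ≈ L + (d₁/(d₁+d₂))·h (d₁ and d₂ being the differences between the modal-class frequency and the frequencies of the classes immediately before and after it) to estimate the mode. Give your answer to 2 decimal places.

21.20

Modal class: 19 ≤ d < 23 (highest frequency 29).
d₁ = 29 − 18 = 11, d₂ = 29 − 20 = 9
Mode ≈ 19 + (11/(11+9)) × 4 = 19 + 2.2000 = 21.2000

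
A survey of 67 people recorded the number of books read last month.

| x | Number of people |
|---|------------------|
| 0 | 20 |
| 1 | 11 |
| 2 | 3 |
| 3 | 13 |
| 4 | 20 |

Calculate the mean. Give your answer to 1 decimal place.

2.0

Values: 0, 1, 2, 3, 4
Σfx = 20×0 + 11×1 + 3×2 + 13×3 + 20×4 = 136
n = Σf = 67
Mean = 136 / 67 = 2.0299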